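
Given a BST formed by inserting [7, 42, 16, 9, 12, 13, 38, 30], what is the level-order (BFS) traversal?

Tree insertion order: [7, 42, 16, 9, 12, 13, 38, 30]
Tree (level-order array): [7, None, 42, 16, None, 9, 38, None, 12, 30, None, None, 13]
BFS from the root, enqueuing left then right child of each popped node:
  queue [7] -> pop 7, enqueue [42], visited so far: [7]
  queue [42] -> pop 42, enqueue [16], visited so far: [7, 42]
  queue [16] -> pop 16, enqueue [9, 38], visited so far: [7, 42, 16]
  queue [9, 38] -> pop 9, enqueue [12], visited so far: [7, 42, 16, 9]
  queue [38, 12] -> pop 38, enqueue [30], visited so far: [7, 42, 16, 9, 38]
  queue [12, 30] -> pop 12, enqueue [13], visited so far: [7, 42, 16, 9, 38, 12]
  queue [30, 13] -> pop 30, enqueue [none], visited so far: [7, 42, 16, 9, 38, 12, 30]
  queue [13] -> pop 13, enqueue [none], visited so far: [7, 42, 16, 9, 38, 12, 30, 13]
Result: [7, 42, 16, 9, 38, 12, 30, 13]


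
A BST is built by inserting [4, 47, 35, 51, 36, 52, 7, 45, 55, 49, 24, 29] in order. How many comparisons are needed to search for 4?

Search path for 4: 4
Found: True
Comparisons: 1


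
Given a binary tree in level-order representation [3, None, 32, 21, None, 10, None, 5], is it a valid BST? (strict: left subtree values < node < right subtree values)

Level-order array: [3, None, 32, 21, None, 10, None, 5]
Validate using subtree bounds (lo, hi): at each node, require lo < value < hi,
then recurse left with hi=value and right with lo=value.
Preorder trace (stopping at first violation):
  at node 3 with bounds (-inf, +inf): OK
  at node 32 with bounds (3, +inf): OK
  at node 21 with bounds (3, 32): OK
  at node 10 with bounds (3, 21): OK
  at node 5 with bounds (3, 10): OK
No violation found at any node.
Result: Valid BST


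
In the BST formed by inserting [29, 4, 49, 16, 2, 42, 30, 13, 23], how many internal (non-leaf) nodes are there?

Tree built from: [29, 4, 49, 16, 2, 42, 30, 13, 23]
Tree (level-order array): [29, 4, 49, 2, 16, 42, None, None, None, 13, 23, 30]
Rule: An internal node has at least one child.
Per-node child counts:
  node 29: 2 child(ren)
  node 4: 2 child(ren)
  node 2: 0 child(ren)
  node 16: 2 child(ren)
  node 13: 0 child(ren)
  node 23: 0 child(ren)
  node 49: 1 child(ren)
  node 42: 1 child(ren)
  node 30: 0 child(ren)
Matching nodes: [29, 4, 16, 49, 42]
Count of internal (non-leaf) nodes: 5


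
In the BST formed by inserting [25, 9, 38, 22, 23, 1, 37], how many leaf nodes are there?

Tree built from: [25, 9, 38, 22, 23, 1, 37]
Tree (level-order array): [25, 9, 38, 1, 22, 37, None, None, None, None, 23]
Rule: A leaf has 0 children.
Per-node child counts:
  node 25: 2 child(ren)
  node 9: 2 child(ren)
  node 1: 0 child(ren)
  node 22: 1 child(ren)
  node 23: 0 child(ren)
  node 38: 1 child(ren)
  node 37: 0 child(ren)
Matching nodes: [1, 23, 37]
Count of leaf nodes: 3


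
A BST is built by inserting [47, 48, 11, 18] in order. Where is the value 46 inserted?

Starting tree (level order): [47, 11, 48, None, 18]
Insertion path: 47 -> 11 -> 18
Result: insert 46 as right child of 18
Final tree (level order): [47, 11, 48, None, 18, None, None, None, 46]


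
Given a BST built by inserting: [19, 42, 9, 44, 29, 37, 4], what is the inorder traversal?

Tree insertion order: [19, 42, 9, 44, 29, 37, 4]
Tree (level-order array): [19, 9, 42, 4, None, 29, 44, None, None, None, 37]
Inorder traversal: [4, 9, 19, 29, 37, 42, 44]


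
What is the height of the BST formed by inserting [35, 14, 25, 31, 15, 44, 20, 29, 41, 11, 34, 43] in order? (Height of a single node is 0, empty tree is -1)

Insertion order: [35, 14, 25, 31, 15, 44, 20, 29, 41, 11, 34, 43]
Tree (level-order array): [35, 14, 44, 11, 25, 41, None, None, None, 15, 31, None, 43, None, 20, 29, 34]
Compute height bottom-up (empty subtree = -1):
  height(11) = 1 + max(-1, -1) = 0
  height(20) = 1 + max(-1, -1) = 0
  height(15) = 1 + max(-1, 0) = 1
  height(29) = 1 + max(-1, -1) = 0
  height(34) = 1 + max(-1, -1) = 0
  height(31) = 1 + max(0, 0) = 1
  height(25) = 1 + max(1, 1) = 2
  height(14) = 1 + max(0, 2) = 3
  height(43) = 1 + max(-1, -1) = 0
  height(41) = 1 + max(-1, 0) = 1
  height(44) = 1 + max(1, -1) = 2
  height(35) = 1 + max(3, 2) = 4
Height = 4


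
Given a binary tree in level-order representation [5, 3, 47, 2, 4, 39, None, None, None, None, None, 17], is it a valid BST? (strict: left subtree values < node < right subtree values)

Level-order array: [5, 3, 47, 2, 4, 39, None, None, None, None, None, 17]
Validate using subtree bounds (lo, hi): at each node, require lo < value < hi,
then recurse left with hi=value and right with lo=value.
Preorder trace (stopping at first violation):
  at node 5 with bounds (-inf, +inf): OK
  at node 3 with bounds (-inf, 5): OK
  at node 2 with bounds (-inf, 3): OK
  at node 4 with bounds (3, 5): OK
  at node 47 with bounds (5, +inf): OK
  at node 39 with bounds (5, 47): OK
  at node 17 with bounds (5, 39): OK
No violation found at any node.
Result: Valid BST


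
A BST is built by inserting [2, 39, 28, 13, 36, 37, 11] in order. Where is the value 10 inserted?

Starting tree (level order): [2, None, 39, 28, None, 13, 36, 11, None, None, 37]
Insertion path: 2 -> 39 -> 28 -> 13 -> 11
Result: insert 10 as left child of 11
Final tree (level order): [2, None, 39, 28, None, 13, 36, 11, None, None, 37, 10]


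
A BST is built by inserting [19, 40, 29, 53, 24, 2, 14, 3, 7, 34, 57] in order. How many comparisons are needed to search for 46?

Search path for 46: 19 -> 40 -> 53
Found: False
Comparisons: 3


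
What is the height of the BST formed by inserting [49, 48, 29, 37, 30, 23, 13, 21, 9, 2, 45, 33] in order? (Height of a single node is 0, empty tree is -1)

Insertion order: [49, 48, 29, 37, 30, 23, 13, 21, 9, 2, 45, 33]
Tree (level-order array): [49, 48, None, 29, None, 23, 37, 13, None, 30, 45, 9, 21, None, 33, None, None, 2]
Compute height bottom-up (empty subtree = -1):
  height(2) = 1 + max(-1, -1) = 0
  height(9) = 1 + max(0, -1) = 1
  height(21) = 1 + max(-1, -1) = 0
  height(13) = 1 + max(1, 0) = 2
  height(23) = 1 + max(2, -1) = 3
  height(33) = 1 + max(-1, -1) = 0
  height(30) = 1 + max(-1, 0) = 1
  height(45) = 1 + max(-1, -1) = 0
  height(37) = 1 + max(1, 0) = 2
  height(29) = 1 + max(3, 2) = 4
  height(48) = 1 + max(4, -1) = 5
  height(49) = 1 + max(5, -1) = 6
Height = 6


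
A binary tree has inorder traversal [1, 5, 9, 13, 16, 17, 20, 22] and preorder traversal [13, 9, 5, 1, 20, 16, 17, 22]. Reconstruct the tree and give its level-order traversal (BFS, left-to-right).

Inorder:  [1, 5, 9, 13, 16, 17, 20, 22]
Preorder: [13, 9, 5, 1, 20, 16, 17, 22]
Algorithm: preorder visits root first, so consume preorder in order;
for each root, split the current inorder slice at that value into
left-subtree inorder and right-subtree inorder, then recurse.
Recursive splits:
  root=13; inorder splits into left=[1, 5, 9], right=[16, 17, 20, 22]
  root=9; inorder splits into left=[1, 5], right=[]
  root=5; inorder splits into left=[1], right=[]
  root=1; inorder splits into left=[], right=[]
  root=20; inorder splits into left=[16, 17], right=[22]
  root=16; inorder splits into left=[], right=[17]
  root=17; inorder splits into left=[], right=[]
  root=22; inorder splits into left=[], right=[]
Reconstructed level-order: [13, 9, 20, 5, 16, 22, 1, 17]


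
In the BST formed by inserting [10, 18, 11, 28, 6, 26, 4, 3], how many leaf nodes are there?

Tree built from: [10, 18, 11, 28, 6, 26, 4, 3]
Tree (level-order array): [10, 6, 18, 4, None, 11, 28, 3, None, None, None, 26]
Rule: A leaf has 0 children.
Per-node child counts:
  node 10: 2 child(ren)
  node 6: 1 child(ren)
  node 4: 1 child(ren)
  node 3: 0 child(ren)
  node 18: 2 child(ren)
  node 11: 0 child(ren)
  node 28: 1 child(ren)
  node 26: 0 child(ren)
Matching nodes: [3, 11, 26]
Count of leaf nodes: 3


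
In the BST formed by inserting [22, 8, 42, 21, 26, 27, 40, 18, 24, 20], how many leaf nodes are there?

Tree built from: [22, 8, 42, 21, 26, 27, 40, 18, 24, 20]
Tree (level-order array): [22, 8, 42, None, 21, 26, None, 18, None, 24, 27, None, 20, None, None, None, 40]
Rule: A leaf has 0 children.
Per-node child counts:
  node 22: 2 child(ren)
  node 8: 1 child(ren)
  node 21: 1 child(ren)
  node 18: 1 child(ren)
  node 20: 0 child(ren)
  node 42: 1 child(ren)
  node 26: 2 child(ren)
  node 24: 0 child(ren)
  node 27: 1 child(ren)
  node 40: 0 child(ren)
Matching nodes: [20, 24, 40]
Count of leaf nodes: 3


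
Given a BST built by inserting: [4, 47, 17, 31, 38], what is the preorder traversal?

Tree insertion order: [4, 47, 17, 31, 38]
Tree (level-order array): [4, None, 47, 17, None, None, 31, None, 38]
Preorder traversal: [4, 47, 17, 31, 38]


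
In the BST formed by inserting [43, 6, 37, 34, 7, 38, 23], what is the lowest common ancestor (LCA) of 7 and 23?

Tree insertion order: [43, 6, 37, 34, 7, 38, 23]
Tree (level-order array): [43, 6, None, None, 37, 34, 38, 7, None, None, None, None, 23]
In a BST, the LCA of p=7, q=23 is the first node v on the
root-to-leaf path with p <= v <= q (go left if both < v, right if both > v).
Walk from root:
  at 43: both 7 and 23 < 43, go left
  at 6: both 7 and 23 > 6, go right
  at 37: both 7 and 23 < 37, go left
  at 34: both 7 and 23 < 34, go left
  at 7: 7 <= 7 <= 23, this is the LCA
LCA = 7


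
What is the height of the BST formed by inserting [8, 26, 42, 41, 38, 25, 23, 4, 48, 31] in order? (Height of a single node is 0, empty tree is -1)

Insertion order: [8, 26, 42, 41, 38, 25, 23, 4, 48, 31]
Tree (level-order array): [8, 4, 26, None, None, 25, 42, 23, None, 41, 48, None, None, 38, None, None, None, 31]
Compute height bottom-up (empty subtree = -1):
  height(4) = 1 + max(-1, -1) = 0
  height(23) = 1 + max(-1, -1) = 0
  height(25) = 1 + max(0, -1) = 1
  height(31) = 1 + max(-1, -1) = 0
  height(38) = 1 + max(0, -1) = 1
  height(41) = 1 + max(1, -1) = 2
  height(48) = 1 + max(-1, -1) = 0
  height(42) = 1 + max(2, 0) = 3
  height(26) = 1 + max(1, 3) = 4
  height(8) = 1 + max(0, 4) = 5
Height = 5


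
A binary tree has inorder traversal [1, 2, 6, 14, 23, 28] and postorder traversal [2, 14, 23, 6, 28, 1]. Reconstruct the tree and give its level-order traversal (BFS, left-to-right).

Inorder:   [1, 2, 6, 14, 23, 28]
Postorder: [2, 14, 23, 6, 28, 1]
Algorithm: postorder visits root last, so walk postorder right-to-left;
each value is the root of the current inorder slice — split it at that
value, recurse on the right subtree first, then the left.
Recursive splits:
  root=1; inorder splits into left=[], right=[2, 6, 14, 23, 28]
  root=28; inorder splits into left=[2, 6, 14, 23], right=[]
  root=6; inorder splits into left=[2], right=[14, 23]
  root=23; inorder splits into left=[14], right=[]
  root=14; inorder splits into left=[], right=[]
  root=2; inorder splits into left=[], right=[]
Reconstructed level-order: [1, 28, 6, 2, 23, 14]


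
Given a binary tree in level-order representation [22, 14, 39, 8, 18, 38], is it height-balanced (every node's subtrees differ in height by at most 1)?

Tree (level-order array): [22, 14, 39, 8, 18, 38]
Definition: a tree is height-balanced if, at every node, |h(left) - h(right)| <= 1 (empty subtree has height -1).
Bottom-up per-node check:
  node 8: h_left=-1, h_right=-1, diff=0 [OK], height=0
  node 18: h_left=-1, h_right=-1, diff=0 [OK], height=0
  node 14: h_left=0, h_right=0, diff=0 [OK], height=1
  node 38: h_left=-1, h_right=-1, diff=0 [OK], height=0
  node 39: h_left=0, h_right=-1, diff=1 [OK], height=1
  node 22: h_left=1, h_right=1, diff=0 [OK], height=2
All nodes satisfy the balance condition.
Result: Balanced


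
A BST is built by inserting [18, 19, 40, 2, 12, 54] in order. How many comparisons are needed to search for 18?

Search path for 18: 18
Found: True
Comparisons: 1


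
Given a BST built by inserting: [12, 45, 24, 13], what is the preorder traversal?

Tree insertion order: [12, 45, 24, 13]
Tree (level-order array): [12, None, 45, 24, None, 13]
Preorder traversal: [12, 45, 24, 13]


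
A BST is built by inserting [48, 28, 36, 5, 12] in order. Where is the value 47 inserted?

Starting tree (level order): [48, 28, None, 5, 36, None, 12]
Insertion path: 48 -> 28 -> 36
Result: insert 47 as right child of 36
Final tree (level order): [48, 28, None, 5, 36, None, 12, None, 47]


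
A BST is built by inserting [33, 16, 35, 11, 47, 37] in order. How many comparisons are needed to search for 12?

Search path for 12: 33 -> 16 -> 11
Found: False
Comparisons: 3


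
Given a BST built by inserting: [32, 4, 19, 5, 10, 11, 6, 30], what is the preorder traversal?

Tree insertion order: [32, 4, 19, 5, 10, 11, 6, 30]
Tree (level-order array): [32, 4, None, None, 19, 5, 30, None, 10, None, None, 6, 11]
Preorder traversal: [32, 4, 19, 5, 10, 6, 11, 30]


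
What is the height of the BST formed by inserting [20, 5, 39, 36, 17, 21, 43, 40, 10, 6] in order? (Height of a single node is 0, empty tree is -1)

Insertion order: [20, 5, 39, 36, 17, 21, 43, 40, 10, 6]
Tree (level-order array): [20, 5, 39, None, 17, 36, 43, 10, None, 21, None, 40, None, 6]
Compute height bottom-up (empty subtree = -1):
  height(6) = 1 + max(-1, -1) = 0
  height(10) = 1 + max(0, -1) = 1
  height(17) = 1 + max(1, -1) = 2
  height(5) = 1 + max(-1, 2) = 3
  height(21) = 1 + max(-1, -1) = 0
  height(36) = 1 + max(0, -1) = 1
  height(40) = 1 + max(-1, -1) = 0
  height(43) = 1 + max(0, -1) = 1
  height(39) = 1 + max(1, 1) = 2
  height(20) = 1 + max(3, 2) = 4
Height = 4


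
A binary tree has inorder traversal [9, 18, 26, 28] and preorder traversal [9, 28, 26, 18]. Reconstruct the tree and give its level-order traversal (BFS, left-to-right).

Inorder:  [9, 18, 26, 28]
Preorder: [9, 28, 26, 18]
Algorithm: preorder visits root first, so consume preorder in order;
for each root, split the current inorder slice at that value into
left-subtree inorder and right-subtree inorder, then recurse.
Recursive splits:
  root=9; inorder splits into left=[], right=[18, 26, 28]
  root=28; inorder splits into left=[18, 26], right=[]
  root=26; inorder splits into left=[18], right=[]
  root=18; inorder splits into left=[], right=[]
Reconstructed level-order: [9, 28, 26, 18]


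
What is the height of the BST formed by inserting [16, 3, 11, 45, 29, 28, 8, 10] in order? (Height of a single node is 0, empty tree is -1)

Insertion order: [16, 3, 11, 45, 29, 28, 8, 10]
Tree (level-order array): [16, 3, 45, None, 11, 29, None, 8, None, 28, None, None, 10]
Compute height bottom-up (empty subtree = -1):
  height(10) = 1 + max(-1, -1) = 0
  height(8) = 1 + max(-1, 0) = 1
  height(11) = 1 + max(1, -1) = 2
  height(3) = 1 + max(-1, 2) = 3
  height(28) = 1 + max(-1, -1) = 0
  height(29) = 1 + max(0, -1) = 1
  height(45) = 1 + max(1, -1) = 2
  height(16) = 1 + max(3, 2) = 4
Height = 4


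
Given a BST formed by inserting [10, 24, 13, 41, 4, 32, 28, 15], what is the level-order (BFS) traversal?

Tree insertion order: [10, 24, 13, 41, 4, 32, 28, 15]
Tree (level-order array): [10, 4, 24, None, None, 13, 41, None, 15, 32, None, None, None, 28]
BFS from the root, enqueuing left then right child of each popped node:
  queue [10] -> pop 10, enqueue [4, 24], visited so far: [10]
  queue [4, 24] -> pop 4, enqueue [none], visited so far: [10, 4]
  queue [24] -> pop 24, enqueue [13, 41], visited so far: [10, 4, 24]
  queue [13, 41] -> pop 13, enqueue [15], visited so far: [10, 4, 24, 13]
  queue [41, 15] -> pop 41, enqueue [32], visited so far: [10, 4, 24, 13, 41]
  queue [15, 32] -> pop 15, enqueue [none], visited so far: [10, 4, 24, 13, 41, 15]
  queue [32] -> pop 32, enqueue [28], visited so far: [10, 4, 24, 13, 41, 15, 32]
  queue [28] -> pop 28, enqueue [none], visited so far: [10, 4, 24, 13, 41, 15, 32, 28]
Result: [10, 4, 24, 13, 41, 15, 32, 28]


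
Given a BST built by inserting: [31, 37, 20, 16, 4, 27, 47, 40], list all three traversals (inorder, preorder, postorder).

Tree insertion order: [31, 37, 20, 16, 4, 27, 47, 40]
Tree (level-order array): [31, 20, 37, 16, 27, None, 47, 4, None, None, None, 40]
Inorder (L, root, R): [4, 16, 20, 27, 31, 37, 40, 47]
Preorder (root, L, R): [31, 20, 16, 4, 27, 37, 47, 40]
Postorder (L, R, root): [4, 16, 27, 20, 40, 47, 37, 31]


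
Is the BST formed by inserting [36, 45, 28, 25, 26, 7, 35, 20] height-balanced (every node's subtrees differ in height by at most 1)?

Tree (level-order array): [36, 28, 45, 25, 35, None, None, 7, 26, None, None, None, 20]
Definition: a tree is height-balanced if, at every node, |h(left) - h(right)| <= 1 (empty subtree has height -1).
Bottom-up per-node check:
  node 20: h_left=-1, h_right=-1, diff=0 [OK], height=0
  node 7: h_left=-1, h_right=0, diff=1 [OK], height=1
  node 26: h_left=-1, h_right=-1, diff=0 [OK], height=0
  node 25: h_left=1, h_right=0, diff=1 [OK], height=2
  node 35: h_left=-1, h_right=-1, diff=0 [OK], height=0
  node 28: h_left=2, h_right=0, diff=2 [FAIL (|2-0|=2 > 1)], height=3
  node 45: h_left=-1, h_right=-1, diff=0 [OK], height=0
  node 36: h_left=3, h_right=0, diff=3 [FAIL (|3-0|=3 > 1)], height=4
Node 28 violates the condition: |2 - 0| = 2 > 1.
Result: Not balanced


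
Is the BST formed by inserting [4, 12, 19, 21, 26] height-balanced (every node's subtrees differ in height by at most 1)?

Tree (level-order array): [4, None, 12, None, 19, None, 21, None, 26]
Definition: a tree is height-balanced if, at every node, |h(left) - h(right)| <= 1 (empty subtree has height -1).
Bottom-up per-node check:
  node 26: h_left=-1, h_right=-1, diff=0 [OK], height=0
  node 21: h_left=-1, h_right=0, diff=1 [OK], height=1
  node 19: h_left=-1, h_right=1, diff=2 [FAIL (|-1-1|=2 > 1)], height=2
  node 12: h_left=-1, h_right=2, diff=3 [FAIL (|-1-2|=3 > 1)], height=3
  node 4: h_left=-1, h_right=3, diff=4 [FAIL (|-1-3|=4 > 1)], height=4
Node 19 violates the condition: |-1 - 1| = 2 > 1.
Result: Not balanced


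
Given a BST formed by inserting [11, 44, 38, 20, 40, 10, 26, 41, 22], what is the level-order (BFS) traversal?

Tree insertion order: [11, 44, 38, 20, 40, 10, 26, 41, 22]
Tree (level-order array): [11, 10, 44, None, None, 38, None, 20, 40, None, 26, None, 41, 22]
BFS from the root, enqueuing left then right child of each popped node:
  queue [11] -> pop 11, enqueue [10, 44], visited so far: [11]
  queue [10, 44] -> pop 10, enqueue [none], visited so far: [11, 10]
  queue [44] -> pop 44, enqueue [38], visited so far: [11, 10, 44]
  queue [38] -> pop 38, enqueue [20, 40], visited so far: [11, 10, 44, 38]
  queue [20, 40] -> pop 20, enqueue [26], visited so far: [11, 10, 44, 38, 20]
  queue [40, 26] -> pop 40, enqueue [41], visited so far: [11, 10, 44, 38, 20, 40]
  queue [26, 41] -> pop 26, enqueue [22], visited so far: [11, 10, 44, 38, 20, 40, 26]
  queue [41, 22] -> pop 41, enqueue [none], visited so far: [11, 10, 44, 38, 20, 40, 26, 41]
  queue [22] -> pop 22, enqueue [none], visited so far: [11, 10, 44, 38, 20, 40, 26, 41, 22]
Result: [11, 10, 44, 38, 20, 40, 26, 41, 22]


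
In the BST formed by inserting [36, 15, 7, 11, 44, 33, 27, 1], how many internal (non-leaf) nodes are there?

Tree built from: [36, 15, 7, 11, 44, 33, 27, 1]
Tree (level-order array): [36, 15, 44, 7, 33, None, None, 1, 11, 27]
Rule: An internal node has at least one child.
Per-node child counts:
  node 36: 2 child(ren)
  node 15: 2 child(ren)
  node 7: 2 child(ren)
  node 1: 0 child(ren)
  node 11: 0 child(ren)
  node 33: 1 child(ren)
  node 27: 0 child(ren)
  node 44: 0 child(ren)
Matching nodes: [36, 15, 7, 33]
Count of internal (non-leaf) nodes: 4


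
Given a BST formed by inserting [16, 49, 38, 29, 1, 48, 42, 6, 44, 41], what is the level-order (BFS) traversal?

Tree insertion order: [16, 49, 38, 29, 1, 48, 42, 6, 44, 41]
Tree (level-order array): [16, 1, 49, None, 6, 38, None, None, None, 29, 48, None, None, 42, None, 41, 44]
BFS from the root, enqueuing left then right child of each popped node:
  queue [16] -> pop 16, enqueue [1, 49], visited so far: [16]
  queue [1, 49] -> pop 1, enqueue [6], visited so far: [16, 1]
  queue [49, 6] -> pop 49, enqueue [38], visited so far: [16, 1, 49]
  queue [6, 38] -> pop 6, enqueue [none], visited so far: [16, 1, 49, 6]
  queue [38] -> pop 38, enqueue [29, 48], visited so far: [16, 1, 49, 6, 38]
  queue [29, 48] -> pop 29, enqueue [none], visited so far: [16, 1, 49, 6, 38, 29]
  queue [48] -> pop 48, enqueue [42], visited so far: [16, 1, 49, 6, 38, 29, 48]
  queue [42] -> pop 42, enqueue [41, 44], visited so far: [16, 1, 49, 6, 38, 29, 48, 42]
  queue [41, 44] -> pop 41, enqueue [none], visited so far: [16, 1, 49, 6, 38, 29, 48, 42, 41]
  queue [44] -> pop 44, enqueue [none], visited so far: [16, 1, 49, 6, 38, 29, 48, 42, 41, 44]
Result: [16, 1, 49, 6, 38, 29, 48, 42, 41, 44]


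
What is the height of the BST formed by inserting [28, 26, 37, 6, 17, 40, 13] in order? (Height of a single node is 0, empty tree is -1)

Insertion order: [28, 26, 37, 6, 17, 40, 13]
Tree (level-order array): [28, 26, 37, 6, None, None, 40, None, 17, None, None, 13]
Compute height bottom-up (empty subtree = -1):
  height(13) = 1 + max(-1, -1) = 0
  height(17) = 1 + max(0, -1) = 1
  height(6) = 1 + max(-1, 1) = 2
  height(26) = 1 + max(2, -1) = 3
  height(40) = 1 + max(-1, -1) = 0
  height(37) = 1 + max(-1, 0) = 1
  height(28) = 1 + max(3, 1) = 4
Height = 4


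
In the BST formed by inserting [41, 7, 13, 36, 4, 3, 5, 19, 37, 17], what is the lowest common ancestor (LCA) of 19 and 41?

Tree insertion order: [41, 7, 13, 36, 4, 3, 5, 19, 37, 17]
Tree (level-order array): [41, 7, None, 4, 13, 3, 5, None, 36, None, None, None, None, 19, 37, 17]
In a BST, the LCA of p=19, q=41 is the first node v on the
root-to-leaf path with p <= v <= q (go left if both < v, right if both > v).
Walk from root:
  at 41: 19 <= 41 <= 41, this is the LCA
LCA = 41


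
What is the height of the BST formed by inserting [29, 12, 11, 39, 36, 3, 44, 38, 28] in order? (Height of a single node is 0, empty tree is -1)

Insertion order: [29, 12, 11, 39, 36, 3, 44, 38, 28]
Tree (level-order array): [29, 12, 39, 11, 28, 36, 44, 3, None, None, None, None, 38]
Compute height bottom-up (empty subtree = -1):
  height(3) = 1 + max(-1, -1) = 0
  height(11) = 1 + max(0, -1) = 1
  height(28) = 1 + max(-1, -1) = 0
  height(12) = 1 + max(1, 0) = 2
  height(38) = 1 + max(-1, -1) = 0
  height(36) = 1 + max(-1, 0) = 1
  height(44) = 1 + max(-1, -1) = 0
  height(39) = 1 + max(1, 0) = 2
  height(29) = 1 + max(2, 2) = 3
Height = 3


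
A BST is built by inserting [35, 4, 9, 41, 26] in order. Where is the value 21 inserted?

Starting tree (level order): [35, 4, 41, None, 9, None, None, None, 26]
Insertion path: 35 -> 4 -> 9 -> 26
Result: insert 21 as left child of 26
Final tree (level order): [35, 4, 41, None, 9, None, None, None, 26, 21]


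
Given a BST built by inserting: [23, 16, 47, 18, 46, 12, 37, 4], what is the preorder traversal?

Tree insertion order: [23, 16, 47, 18, 46, 12, 37, 4]
Tree (level-order array): [23, 16, 47, 12, 18, 46, None, 4, None, None, None, 37]
Preorder traversal: [23, 16, 12, 4, 18, 47, 46, 37]


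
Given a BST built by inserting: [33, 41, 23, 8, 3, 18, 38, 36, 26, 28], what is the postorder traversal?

Tree insertion order: [33, 41, 23, 8, 3, 18, 38, 36, 26, 28]
Tree (level-order array): [33, 23, 41, 8, 26, 38, None, 3, 18, None, 28, 36]
Postorder traversal: [3, 18, 8, 28, 26, 23, 36, 38, 41, 33]


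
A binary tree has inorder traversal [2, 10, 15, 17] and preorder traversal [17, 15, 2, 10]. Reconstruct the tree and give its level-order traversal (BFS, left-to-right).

Inorder:  [2, 10, 15, 17]
Preorder: [17, 15, 2, 10]
Algorithm: preorder visits root first, so consume preorder in order;
for each root, split the current inorder slice at that value into
left-subtree inorder and right-subtree inorder, then recurse.
Recursive splits:
  root=17; inorder splits into left=[2, 10, 15], right=[]
  root=15; inorder splits into left=[2, 10], right=[]
  root=2; inorder splits into left=[], right=[10]
  root=10; inorder splits into left=[], right=[]
Reconstructed level-order: [17, 15, 2, 10]


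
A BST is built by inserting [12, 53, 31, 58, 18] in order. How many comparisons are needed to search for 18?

Search path for 18: 12 -> 53 -> 31 -> 18
Found: True
Comparisons: 4


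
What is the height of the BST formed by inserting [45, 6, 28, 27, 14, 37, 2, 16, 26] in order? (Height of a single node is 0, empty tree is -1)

Insertion order: [45, 6, 28, 27, 14, 37, 2, 16, 26]
Tree (level-order array): [45, 6, None, 2, 28, None, None, 27, 37, 14, None, None, None, None, 16, None, 26]
Compute height bottom-up (empty subtree = -1):
  height(2) = 1 + max(-1, -1) = 0
  height(26) = 1 + max(-1, -1) = 0
  height(16) = 1 + max(-1, 0) = 1
  height(14) = 1 + max(-1, 1) = 2
  height(27) = 1 + max(2, -1) = 3
  height(37) = 1 + max(-1, -1) = 0
  height(28) = 1 + max(3, 0) = 4
  height(6) = 1 + max(0, 4) = 5
  height(45) = 1 + max(5, -1) = 6
Height = 6


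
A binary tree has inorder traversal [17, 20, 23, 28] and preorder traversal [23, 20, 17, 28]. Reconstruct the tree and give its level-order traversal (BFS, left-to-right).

Inorder:  [17, 20, 23, 28]
Preorder: [23, 20, 17, 28]
Algorithm: preorder visits root first, so consume preorder in order;
for each root, split the current inorder slice at that value into
left-subtree inorder and right-subtree inorder, then recurse.
Recursive splits:
  root=23; inorder splits into left=[17, 20], right=[28]
  root=20; inorder splits into left=[17], right=[]
  root=17; inorder splits into left=[], right=[]
  root=28; inorder splits into left=[], right=[]
Reconstructed level-order: [23, 20, 28, 17]


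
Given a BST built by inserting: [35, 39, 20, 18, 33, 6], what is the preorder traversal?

Tree insertion order: [35, 39, 20, 18, 33, 6]
Tree (level-order array): [35, 20, 39, 18, 33, None, None, 6]
Preorder traversal: [35, 20, 18, 6, 33, 39]


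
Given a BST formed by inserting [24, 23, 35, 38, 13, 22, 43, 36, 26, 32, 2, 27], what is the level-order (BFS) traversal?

Tree insertion order: [24, 23, 35, 38, 13, 22, 43, 36, 26, 32, 2, 27]
Tree (level-order array): [24, 23, 35, 13, None, 26, 38, 2, 22, None, 32, 36, 43, None, None, None, None, 27]
BFS from the root, enqueuing left then right child of each popped node:
  queue [24] -> pop 24, enqueue [23, 35], visited so far: [24]
  queue [23, 35] -> pop 23, enqueue [13], visited so far: [24, 23]
  queue [35, 13] -> pop 35, enqueue [26, 38], visited so far: [24, 23, 35]
  queue [13, 26, 38] -> pop 13, enqueue [2, 22], visited so far: [24, 23, 35, 13]
  queue [26, 38, 2, 22] -> pop 26, enqueue [32], visited so far: [24, 23, 35, 13, 26]
  queue [38, 2, 22, 32] -> pop 38, enqueue [36, 43], visited so far: [24, 23, 35, 13, 26, 38]
  queue [2, 22, 32, 36, 43] -> pop 2, enqueue [none], visited so far: [24, 23, 35, 13, 26, 38, 2]
  queue [22, 32, 36, 43] -> pop 22, enqueue [none], visited so far: [24, 23, 35, 13, 26, 38, 2, 22]
  queue [32, 36, 43] -> pop 32, enqueue [27], visited so far: [24, 23, 35, 13, 26, 38, 2, 22, 32]
  queue [36, 43, 27] -> pop 36, enqueue [none], visited so far: [24, 23, 35, 13, 26, 38, 2, 22, 32, 36]
  queue [43, 27] -> pop 43, enqueue [none], visited so far: [24, 23, 35, 13, 26, 38, 2, 22, 32, 36, 43]
  queue [27] -> pop 27, enqueue [none], visited so far: [24, 23, 35, 13, 26, 38, 2, 22, 32, 36, 43, 27]
Result: [24, 23, 35, 13, 26, 38, 2, 22, 32, 36, 43, 27]


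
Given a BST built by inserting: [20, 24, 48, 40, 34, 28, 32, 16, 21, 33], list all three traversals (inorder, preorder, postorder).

Tree insertion order: [20, 24, 48, 40, 34, 28, 32, 16, 21, 33]
Tree (level-order array): [20, 16, 24, None, None, 21, 48, None, None, 40, None, 34, None, 28, None, None, 32, None, 33]
Inorder (L, root, R): [16, 20, 21, 24, 28, 32, 33, 34, 40, 48]
Preorder (root, L, R): [20, 16, 24, 21, 48, 40, 34, 28, 32, 33]
Postorder (L, R, root): [16, 21, 33, 32, 28, 34, 40, 48, 24, 20]


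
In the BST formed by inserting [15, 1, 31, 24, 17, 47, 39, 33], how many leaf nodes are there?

Tree built from: [15, 1, 31, 24, 17, 47, 39, 33]
Tree (level-order array): [15, 1, 31, None, None, 24, 47, 17, None, 39, None, None, None, 33]
Rule: A leaf has 0 children.
Per-node child counts:
  node 15: 2 child(ren)
  node 1: 0 child(ren)
  node 31: 2 child(ren)
  node 24: 1 child(ren)
  node 17: 0 child(ren)
  node 47: 1 child(ren)
  node 39: 1 child(ren)
  node 33: 0 child(ren)
Matching nodes: [1, 17, 33]
Count of leaf nodes: 3


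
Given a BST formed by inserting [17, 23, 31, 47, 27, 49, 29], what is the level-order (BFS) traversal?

Tree insertion order: [17, 23, 31, 47, 27, 49, 29]
Tree (level-order array): [17, None, 23, None, 31, 27, 47, None, 29, None, 49]
BFS from the root, enqueuing left then right child of each popped node:
  queue [17] -> pop 17, enqueue [23], visited so far: [17]
  queue [23] -> pop 23, enqueue [31], visited so far: [17, 23]
  queue [31] -> pop 31, enqueue [27, 47], visited so far: [17, 23, 31]
  queue [27, 47] -> pop 27, enqueue [29], visited so far: [17, 23, 31, 27]
  queue [47, 29] -> pop 47, enqueue [49], visited so far: [17, 23, 31, 27, 47]
  queue [29, 49] -> pop 29, enqueue [none], visited so far: [17, 23, 31, 27, 47, 29]
  queue [49] -> pop 49, enqueue [none], visited so far: [17, 23, 31, 27, 47, 29, 49]
Result: [17, 23, 31, 27, 47, 29, 49]


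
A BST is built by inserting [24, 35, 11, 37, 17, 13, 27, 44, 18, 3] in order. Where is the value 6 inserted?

Starting tree (level order): [24, 11, 35, 3, 17, 27, 37, None, None, 13, 18, None, None, None, 44]
Insertion path: 24 -> 11 -> 3
Result: insert 6 as right child of 3
Final tree (level order): [24, 11, 35, 3, 17, 27, 37, None, 6, 13, 18, None, None, None, 44]


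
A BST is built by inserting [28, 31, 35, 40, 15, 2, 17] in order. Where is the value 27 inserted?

Starting tree (level order): [28, 15, 31, 2, 17, None, 35, None, None, None, None, None, 40]
Insertion path: 28 -> 15 -> 17
Result: insert 27 as right child of 17
Final tree (level order): [28, 15, 31, 2, 17, None, 35, None, None, None, 27, None, 40]


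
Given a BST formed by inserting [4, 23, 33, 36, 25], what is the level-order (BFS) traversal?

Tree insertion order: [4, 23, 33, 36, 25]
Tree (level-order array): [4, None, 23, None, 33, 25, 36]
BFS from the root, enqueuing left then right child of each popped node:
  queue [4] -> pop 4, enqueue [23], visited so far: [4]
  queue [23] -> pop 23, enqueue [33], visited so far: [4, 23]
  queue [33] -> pop 33, enqueue [25, 36], visited so far: [4, 23, 33]
  queue [25, 36] -> pop 25, enqueue [none], visited so far: [4, 23, 33, 25]
  queue [36] -> pop 36, enqueue [none], visited so far: [4, 23, 33, 25, 36]
Result: [4, 23, 33, 25, 36]


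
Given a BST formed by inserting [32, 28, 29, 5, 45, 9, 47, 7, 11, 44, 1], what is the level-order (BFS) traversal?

Tree insertion order: [32, 28, 29, 5, 45, 9, 47, 7, 11, 44, 1]
Tree (level-order array): [32, 28, 45, 5, 29, 44, 47, 1, 9, None, None, None, None, None, None, None, None, 7, 11]
BFS from the root, enqueuing left then right child of each popped node:
  queue [32] -> pop 32, enqueue [28, 45], visited so far: [32]
  queue [28, 45] -> pop 28, enqueue [5, 29], visited so far: [32, 28]
  queue [45, 5, 29] -> pop 45, enqueue [44, 47], visited so far: [32, 28, 45]
  queue [5, 29, 44, 47] -> pop 5, enqueue [1, 9], visited so far: [32, 28, 45, 5]
  queue [29, 44, 47, 1, 9] -> pop 29, enqueue [none], visited so far: [32, 28, 45, 5, 29]
  queue [44, 47, 1, 9] -> pop 44, enqueue [none], visited so far: [32, 28, 45, 5, 29, 44]
  queue [47, 1, 9] -> pop 47, enqueue [none], visited so far: [32, 28, 45, 5, 29, 44, 47]
  queue [1, 9] -> pop 1, enqueue [none], visited so far: [32, 28, 45, 5, 29, 44, 47, 1]
  queue [9] -> pop 9, enqueue [7, 11], visited so far: [32, 28, 45, 5, 29, 44, 47, 1, 9]
  queue [7, 11] -> pop 7, enqueue [none], visited so far: [32, 28, 45, 5, 29, 44, 47, 1, 9, 7]
  queue [11] -> pop 11, enqueue [none], visited so far: [32, 28, 45, 5, 29, 44, 47, 1, 9, 7, 11]
Result: [32, 28, 45, 5, 29, 44, 47, 1, 9, 7, 11]


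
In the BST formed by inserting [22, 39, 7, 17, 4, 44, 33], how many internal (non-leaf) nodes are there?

Tree built from: [22, 39, 7, 17, 4, 44, 33]
Tree (level-order array): [22, 7, 39, 4, 17, 33, 44]
Rule: An internal node has at least one child.
Per-node child counts:
  node 22: 2 child(ren)
  node 7: 2 child(ren)
  node 4: 0 child(ren)
  node 17: 0 child(ren)
  node 39: 2 child(ren)
  node 33: 0 child(ren)
  node 44: 0 child(ren)
Matching nodes: [22, 7, 39]
Count of internal (non-leaf) nodes: 3


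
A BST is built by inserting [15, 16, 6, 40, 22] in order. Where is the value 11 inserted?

Starting tree (level order): [15, 6, 16, None, None, None, 40, 22]
Insertion path: 15 -> 6
Result: insert 11 as right child of 6
Final tree (level order): [15, 6, 16, None, 11, None, 40, None, None, 22]


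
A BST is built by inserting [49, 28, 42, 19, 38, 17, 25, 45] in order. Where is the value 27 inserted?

Starting tree (level order): [49, 28, None, 19, 42, 17, 25, 38, 45]
Insertion path: 49 -> 28 -> 19 -> 25
Result: insert 27 as right child of 25
Final tree (level order): [49, 28, None, 19, 42, 17, 25, 38, 45, None, None, None, 27]


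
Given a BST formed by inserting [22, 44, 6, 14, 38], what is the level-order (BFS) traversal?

Tree insertion order: [22, 44, 6, 14, 38]
Tree (level-order array): [22, 6, 44, None, 14, 38]
BFS from the root, enqueuing left then right child of each popped node:
  queue [22] -> pop 22, enqueue [6, 44], visited so far: [22]
  queue [6, 44] -> pop 6, enqueue [14], visited so far: [22, 6]
  queue [44, 14] -> pop 44, enqueue [38], visited so far: [22, 6, 44]
  queue [14, 38] -> pop 14, enqueue [none], visited so far: [22, 6, 44, 14]
  queue [38] -> pop 38, enqueue [none], visited so far: [22, 6, 44, 14, 38]
Result: [22, 6, 44, 14, 38]


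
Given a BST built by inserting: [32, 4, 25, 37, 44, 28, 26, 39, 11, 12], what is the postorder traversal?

Tree insertion order: [32, 4, 25, 37, 44, 28, 26, 39, 11, 12]
Tree (level-order array): [32, 4, 37, None, 25, None, 44, 11, 28, 39, None, None, 12, 26]
Postorder traversal: [12, 11, 26, 28, 25, 4, 39, 44, 37, 32]


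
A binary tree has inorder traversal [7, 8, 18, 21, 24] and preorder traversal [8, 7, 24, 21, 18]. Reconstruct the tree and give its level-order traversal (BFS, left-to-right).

Inorder:  [7, 8, 18, 21, 24]
Preorder: [8, 7, 24, 21, 18]
Algorithm: preorder visits root first, so consume preorder in order;
for each root, split the current inorder slice at that value into
left-subtree inorder and right-subtree inorder, then recurse.
Recursive splits:
  root=8; inorder splits into left=[7], right=[18, 21, 24]
  root=7; inorder splits into left=[], right=[]
  root=24; inorder splits into left=[18, 21], right=[]
  root=21; inorder splits into left=[18], right=[]
  root=18; inorder splits into left=[], right=[]
Reconstructed level-order: [8, 7, 24, 21, 18]


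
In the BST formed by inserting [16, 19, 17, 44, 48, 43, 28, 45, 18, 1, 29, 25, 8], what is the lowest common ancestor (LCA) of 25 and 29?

Tree insertion order: [16, 19, 17, 44, 48, 43, 28, 45, 18, 1, 29, 25, 8]
Tree (level-order array): [16, 1, 19, None, 8, 17, 44, None, None, None, 18, 43, 48, None, None, 28, None, 45, None, 25, 29]
In a BST, the LCA of p=25, q=29 is the first node v on the
root-to-leaf path with p <= v <= q (go left if both < v, right if both > v).
Walk from root:
  at 16: both 25 and 29 > 16, go right
  at 19: both 25 and 29 > 19, go right
  at 44: both 25 and 29 < 44, go left
  at 43: both 25 and 29 < 43, go left
  at 28: 25 <= 28 <= 29, this is the LCA
LCA = 28


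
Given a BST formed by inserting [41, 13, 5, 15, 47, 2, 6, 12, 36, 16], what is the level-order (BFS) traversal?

Tree insertion order: [41, 13, 5, 15, 47, 2, 6, 12, 36, 16]
Tree (level-order array): [41, 13, 47, 5, 15, None, None, 2, 6, None, 36, None, None, None, 12, 16]
BFS from the root, enqueuing left then right child of each popped node:
  queue [41] -> pop 41, enqueue [13, 47], visited so far: [41]
  queue [13, 47] -> pop 13, enqueue [5, 15], visited so far: [41, 13]
  queue [47, 5, 15] -> pop 47, enqueue [none], visited so far: [41, 13, 47]
  queue [5, 15] -> pop 5, enqueue [2, 6], visited so far: [41, 13, 47, 5]
  queue [15, 2, 6] -> pop 15, enqueue [36], visited so far: [41, 13, 47, 5, 15]
  queue [2, 6, 36] -> pop 2, enqueue [none], visited so far: [41, 13, 47, 5, 15, 2]
  queue [6, 36] -> pop 6, enqueue [12], visited so far: [41, 13, 47, 5, 15, 2, 6]
  queue [36, 12] -> pop 36, enqueue [16], visited so far: [41, 13, 47, 5, 15, 2, 6, 36]
  queue [12, 16] -> pop 12, enqueue [none], visited so far: [41, 13, 47, 5, 15, 2, 6, 36, 12]
  queue [16] -> pop 16, enqueue [none], visited so far: [41, 13, 47, 5, 15, 2, 6, 36, 12, 16]
Result: [41, 13, 47, 5, 15, 2, 6, 36, 12, 16]


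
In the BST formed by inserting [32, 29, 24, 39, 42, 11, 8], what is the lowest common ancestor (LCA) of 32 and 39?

Tree insertion order: [32, 29, 24, 39, 42, 11, 8]
Tree (level-order array): [32, 29, 39, 24, None, None, 42, 11, None, None, None, 8]
In a BST, the LCA of p=32, q=39 is the first node v on the
root-to-leaf path with p <= v <= q (go left if both < v, right if both > v).
Walk from root:
  at 32: 32 <= 32 <= 39, this is the LCA
LCA = 32


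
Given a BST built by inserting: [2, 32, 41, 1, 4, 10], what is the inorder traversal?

Tree insertion order: [2, 32, 41, 1, 4, 10]
Tree (level-order array): [2, 1, 32, None, None, 4, 41, None, 10]
Inorder traversal: [1, 2, 4, 10, 32, 41]


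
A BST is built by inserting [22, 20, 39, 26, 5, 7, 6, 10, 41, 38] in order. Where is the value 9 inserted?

Starting tree (level order): [22, 20, 39, 5, None, 26, 41, None, 7, None, 38, None, None, 6, 10]
Insertion path: 22 -> 20 -> 5 -> 7 -> 10
Result: insert 9 as left child of 10
Final tree (level order): [22, 20, 39, 5, None, 26, 41, None, 7, None, 38, None, None, 6, 10, None, None, None, None, 9]


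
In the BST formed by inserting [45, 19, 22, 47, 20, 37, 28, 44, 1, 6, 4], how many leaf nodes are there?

Tree built from: [45, 19, 22, 47, 20, 37, 28, 44, 1, 6, 4]
Tree (level-order array): [45, 19, 47, 1, 22, None, None, None, 6, 20, 37, 4, None, None, None, 28, 44]
Rule: A leaf has 0 children.
Per-node child counts:
  node 45: 2 child(ren)
  node 19: 2 child(ren)
  node 1: 1 child(ren)
  node 6: 1 child(ren)
  node 4: 0 child(ren)
  node 22: 2 child(ren)
  node 20: 0 child(ren)
  node 37: 2 child(ren)
  node 28: 0 child(ren)
  node 44: 0 child(ren)
  node 47: 0 child(ren)
Matching nodes: [4, 20, 28, 44, 47]
Count of leaf nodes: 5


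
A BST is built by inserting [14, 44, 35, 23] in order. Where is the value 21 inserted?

Starting tree (level order): [14, None, 44, 35, None, 23]
Insertion path: 14 -> 44 -> 35 -> 23
Result: insert 21 as left child of 23
Final tree (level order): [14, None, 44, 35, None, 23, None, 21]


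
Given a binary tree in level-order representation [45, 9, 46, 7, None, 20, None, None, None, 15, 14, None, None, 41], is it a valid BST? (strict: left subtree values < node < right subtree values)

Level-order array: [45, 9, 46, 7, None, 20, None, None, None, 15, 14, None, None, 41]
Validate using subtree bounds (lo, hi): at each node, require lo < value < hi,
then recurse left with hi=value and right with lo=value.
Preorder trace (stopping at first violation):
  at node 45 with bounds (-inf, +inf): OK
  at node 9 with bounds (-inf, 45): OK
  at node 7 with bounds (-inf, 9): OK
  at node 46 with bounds (45, +inf): OK
  at node 20 with bounds (45, 46): VIOLATION
Node 20 violates its bound: not (45 < 20 < 46).
Result: Not a valid BST


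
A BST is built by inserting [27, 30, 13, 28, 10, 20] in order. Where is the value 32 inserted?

Starting tree (level order): [27, 13, 30, 10, 20, 28]
Insertion path: 27 -> 30
Result: insert 32 as right child of 30
Final tree (level order): [27, 13, 30, 10, 20, 28, 32]


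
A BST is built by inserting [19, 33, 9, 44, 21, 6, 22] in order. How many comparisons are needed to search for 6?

Search path for 6: 19 -> 9 -> 6
Found: True
Comparisons: 3


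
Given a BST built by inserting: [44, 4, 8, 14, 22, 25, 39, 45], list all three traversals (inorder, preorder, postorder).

Tree insertion order: [44, 4, 8, 14, 22, 25, 39, 45]
Tree (level-order array): [44, 4, 45, None, 8, None, None, None, 14, None, 22, None, 25, None, 39]
Inorder (L, root, R): [4, 8, 14, 22, 25, 39, 44, 45]
Preorder (root, L, R): [44, 4, 8, 14, 22, 25, 39, 45]
Postorder (L, R, root): [39, 25, 22, 14, 8, 4, 45, 44]
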